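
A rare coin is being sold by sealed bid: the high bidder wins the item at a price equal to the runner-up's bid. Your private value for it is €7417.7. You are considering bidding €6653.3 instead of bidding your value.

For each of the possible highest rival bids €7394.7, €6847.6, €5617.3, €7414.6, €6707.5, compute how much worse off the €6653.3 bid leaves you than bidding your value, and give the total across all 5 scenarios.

€1306.4

The deviation costs you only when the competing bid falls strictly between €6653.3 and €7417.7; elsewhere both bids give the same outcome.
€7394.7: truthful payoff €23, deviation payoff €0 → loss €23.
€6847.6: truthful payoff €570.1, deviation payoff €0 → loss €570.1.
€5617.3: outcomes coincide → loss €0.
€7414.6: truthful payoff €3.1, deviation payoff €0 → loss €3.1.
€6707.5: truthful payoff €710.2, deviation payoff €0 → loss €710.2.
Total loss = €23 + €570.1 + €3.1 + €710.2 = €1306.4.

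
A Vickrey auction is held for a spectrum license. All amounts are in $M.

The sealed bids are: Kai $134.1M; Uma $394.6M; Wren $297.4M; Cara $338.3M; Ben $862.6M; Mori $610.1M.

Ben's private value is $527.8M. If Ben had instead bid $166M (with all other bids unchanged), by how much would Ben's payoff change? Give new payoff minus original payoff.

$82.3M

The highest bid among the other bidders is $610.1M; Ben's bid doesn't change that.
Original bid $862.6M: Ben is highest, pays the top rival bid $610.1M; payoff $527.8M − $610.1M = −$82.3M.
Alternative bid $166M: Ben is not highest (top rival bid is $610.1M); payoff $0M.
Change in payoff = $0M − (−$82.3M) = $82.3M.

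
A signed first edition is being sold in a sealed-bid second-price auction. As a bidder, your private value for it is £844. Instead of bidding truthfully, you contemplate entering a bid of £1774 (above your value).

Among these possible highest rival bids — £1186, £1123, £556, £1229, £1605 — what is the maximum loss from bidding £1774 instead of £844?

£761

£1186: truthful gives £0, deviation gives −£342 → loss £342.
£1123: truthful gives £0, deviation gives −£279 → loss £279.
£556: same outcome either way → loss £0.
£1229: truthful gives £0, deviation gives −£385 → loss £385.
£1605: truthful gives £0, deviation gives −£761 → loss £761.
Maximum loss: £761.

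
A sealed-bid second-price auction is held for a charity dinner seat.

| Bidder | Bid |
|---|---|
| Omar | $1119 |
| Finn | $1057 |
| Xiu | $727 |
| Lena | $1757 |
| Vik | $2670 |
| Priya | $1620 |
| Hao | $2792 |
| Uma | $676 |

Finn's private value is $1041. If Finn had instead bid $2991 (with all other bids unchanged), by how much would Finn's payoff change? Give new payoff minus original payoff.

−$1751

The highest bid among the other bidders is $2792; Finn's bid doesn't change that.
Original bid $1057: Finn is not highest (top rival bid is $2792); payoff $0.
Alternative bid $2991: Finn is highest, pays the top rival bid $2792; payoff $1041 − $2792 = −$1751.
Change in payoff = −$1751 − ($0) = −$1751.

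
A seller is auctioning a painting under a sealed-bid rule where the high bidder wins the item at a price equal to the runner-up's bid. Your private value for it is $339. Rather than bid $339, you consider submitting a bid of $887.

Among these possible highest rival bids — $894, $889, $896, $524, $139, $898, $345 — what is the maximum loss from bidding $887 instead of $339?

$894: same outcome either way → loss $0.
$889: same outcome either way → loss $0.
$896: same outcome either way → loss $0.
$524: truthful gives $0, deviation gives −$185 → loss $185.
$139: same outcome either way → loss $0.
$898: same outcome either way → loss $0.
$345: truthful gives $0, deviation gives −$6 → loss $6.
Maximum loss: $185.

$185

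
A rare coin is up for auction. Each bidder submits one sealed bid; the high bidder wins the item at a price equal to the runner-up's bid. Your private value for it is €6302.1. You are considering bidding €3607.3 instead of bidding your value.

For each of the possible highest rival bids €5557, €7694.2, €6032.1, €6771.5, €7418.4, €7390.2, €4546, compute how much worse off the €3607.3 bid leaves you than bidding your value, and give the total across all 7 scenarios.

€2771.2

The deviation costs you only when the competing bid falls strictly between €3607.3 and €6302.1; elsewhere both bids give the same outcome.
€5557: truthful payoff €745.1, deviation payoff €0 → loss €745.1.
€7694.2: outcomes coincide → loss €0.
€6032.1: truthful payoff €270, deviation payoff €0 → loss €270.
€6771.5: outcomes coincide → loss €0.
€7418.4: outcomes coincide → loss €0.
€7390.2: outcomes coincide → loss €0.
€4546: truthful payoff €1756.1, deviation payoff €0 → loss €1756.1.
Total loss = €745.1 + €270 + €1756.1 = €2771.2.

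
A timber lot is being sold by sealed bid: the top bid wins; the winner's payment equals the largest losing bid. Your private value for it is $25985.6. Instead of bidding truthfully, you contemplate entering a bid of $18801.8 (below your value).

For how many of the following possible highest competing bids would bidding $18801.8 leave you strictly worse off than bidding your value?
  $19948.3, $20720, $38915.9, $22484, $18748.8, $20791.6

The deviation hurts exactly when the highest competing bid lies strictly between $18801.8 and $25985.6 — underbidding then forfeits a profitable win.
$19948.3: inside the interval → strictly worse (loss $6037.3).
$20720: inside the interval → strictly worse (loss $5265.6).
$38915.9: above both → same outcome either way.
$22484: inside the interval → strictly worse (loss $3501.6).
$18748.8: below both → same outcome either way.
$20791.6: inside the interval → strictly worse (loss $5194).
Count: 4.

4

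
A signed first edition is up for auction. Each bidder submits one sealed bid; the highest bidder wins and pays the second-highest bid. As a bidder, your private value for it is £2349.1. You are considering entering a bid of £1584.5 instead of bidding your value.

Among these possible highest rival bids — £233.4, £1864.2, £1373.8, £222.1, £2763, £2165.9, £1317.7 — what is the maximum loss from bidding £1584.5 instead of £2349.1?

£484.9

£233.4: same outcome either way → loss £0.
£1864.2: truthful gives £484.9, deviation gives £0 → loss £484.9.
£1373.8: same outcome either way → loss £0.
£222.1: same outcome either way → loss £0.
£2763: same outcome either way → loss £0.
£2165.9: truthful gives £183.2, deviation gives £0 → loss £183.2.
£1317.7: same outcome either way → loss £0.
Maximum loss: £484.9.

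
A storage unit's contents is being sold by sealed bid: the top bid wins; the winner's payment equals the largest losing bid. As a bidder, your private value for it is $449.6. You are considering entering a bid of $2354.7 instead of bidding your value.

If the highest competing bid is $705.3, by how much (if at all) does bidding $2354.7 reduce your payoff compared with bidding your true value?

$255.7

Bidding your value $449.6: you lose (since $449.6 < $705.3). Payoff $0.
Bidding $2354.7: you win and pay $705.3. Payoff $449.6 − $705.3 = −$255.7.
The competing bid $705.3 lies between your value and your inflated bid, so overbidding wins an item priced above your value.
Loss from deviating = $0 − (−$255.7) = $255.7.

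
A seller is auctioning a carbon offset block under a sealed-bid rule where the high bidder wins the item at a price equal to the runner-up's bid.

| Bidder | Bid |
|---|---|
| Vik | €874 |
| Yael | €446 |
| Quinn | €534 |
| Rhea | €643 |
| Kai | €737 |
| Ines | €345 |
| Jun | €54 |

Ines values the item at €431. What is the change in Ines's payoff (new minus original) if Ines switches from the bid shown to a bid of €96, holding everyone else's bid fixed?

€0

The highest bid among the other bidders is €874; Ines's bid doesn't change that.
Original bid €345: Ines is not highest (top rival bid is €874); payoff €0.
Alternative bid €96: Ines is not highest (top rival bid is €874); payoff €0.
Change in payoff = €0 − (€0) = €0.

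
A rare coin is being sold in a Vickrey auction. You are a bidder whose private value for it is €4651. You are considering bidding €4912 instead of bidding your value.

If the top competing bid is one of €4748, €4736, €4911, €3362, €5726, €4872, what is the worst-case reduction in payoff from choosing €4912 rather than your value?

€260

€4748: truthful gives €0, deviation gives −€97 → loss €97.
€4736: truthful gives €0, deviation gives −€85 → loss €85.
€4911: truthful gives €0, deviation gives −€260 → loss €260.
€3362: same outcome either way → loss €0.
€5726: same outcome either way → loss €0.
€4872: truthful gives €0, deviation gives −€221 → loss €221.
Maximum loss: €260.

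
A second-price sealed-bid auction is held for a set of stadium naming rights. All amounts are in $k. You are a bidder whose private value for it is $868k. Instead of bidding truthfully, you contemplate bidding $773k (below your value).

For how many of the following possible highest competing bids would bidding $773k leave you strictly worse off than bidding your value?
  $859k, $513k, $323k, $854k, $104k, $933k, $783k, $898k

3

The deviation hurts exactly when the highest competing bid lies strictly between $773k and $868k — underbidding then forfeits a profitable win.
$859k: inside the interval → strictly worse (loss $9k).
$513k: below both → same outcome either way.
$323k: below both → same outcome either way.
$854k: inside the interval → strictly worse (loss $14k).
$104k: below both → same outcome either way.
$933k: above both → same outcome either way.
$783k: inside the interval → strictly worse (loss $85k).
$898k: above both → same outcome either way.
Count: 3.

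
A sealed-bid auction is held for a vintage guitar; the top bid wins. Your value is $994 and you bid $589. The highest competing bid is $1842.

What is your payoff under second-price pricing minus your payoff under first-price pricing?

$0

Your bid $589 is below $1842, so you lose under either rule.
Payoff is $0 in both cases; difference = $0.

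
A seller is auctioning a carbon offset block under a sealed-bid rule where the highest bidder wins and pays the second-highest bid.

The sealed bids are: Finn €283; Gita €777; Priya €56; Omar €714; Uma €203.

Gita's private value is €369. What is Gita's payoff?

−€345

Highest bid: Gita at €777, so Gita wins.
Second-highest bid: Omar at €714 — that is the price the winner pays.
Gita's payoff = value − price = €369 − €714 = −€345.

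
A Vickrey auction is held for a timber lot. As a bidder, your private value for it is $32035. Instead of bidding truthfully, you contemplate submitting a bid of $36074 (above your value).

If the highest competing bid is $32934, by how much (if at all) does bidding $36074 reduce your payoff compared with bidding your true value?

$899

Bidding your value $32035: you lose (since $32035 < $32934). Payoff $0.
Bidding $36074: you win and pay $32934. Payoff $32035 − $32934 = −$899.
The competing bid $32934 lies between your value and your inflated bid, so overbidding wins an item priced above your value.
Loss from deviating = $0 − (−$899) = $899.
Because the price is fixed by the runner-up's bid, deviating from your value can only change a good outcome into a bad one — never the reverse.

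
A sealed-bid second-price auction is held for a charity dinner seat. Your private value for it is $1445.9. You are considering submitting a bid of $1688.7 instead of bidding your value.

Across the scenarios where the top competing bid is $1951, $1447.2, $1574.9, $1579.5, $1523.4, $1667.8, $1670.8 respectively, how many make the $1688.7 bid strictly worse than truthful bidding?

6

The deviation hurts exactly when the highest competing bid lies strictly between $1445.9 and $1688.7 — overbidding then wins at a price above your value.
$1951: above both → same outcome either way.
$1447.2: inside the interval → strictly worse (loss $1.3).
$1574.9: inside the interval → strictly worse (loss $129).
$1579.5: inside the interval → strictly worse (loss $133.6).
$1523.4: inside the interval → strictly worse (loss $77.5).
$1667.8: inside the interval → strictly worse (loss $221.9).
$1670.8: inside the interval → strictly worse (loss $224.9).
Count: 6.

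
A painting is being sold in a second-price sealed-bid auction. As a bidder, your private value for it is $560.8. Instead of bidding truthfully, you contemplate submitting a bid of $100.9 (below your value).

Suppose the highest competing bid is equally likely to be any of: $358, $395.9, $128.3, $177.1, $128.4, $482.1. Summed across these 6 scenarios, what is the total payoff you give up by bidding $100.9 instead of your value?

$1695

The deviation costs you only when the competing bid falls strictly between $100.9 and $560.8; elsewhere both bids give the same outcome.
$358: truthful payoff $202.8, deviation payoff $0 → loss $202.8.
$395.9: truthful payoff $164.9, deviation payoff $0 → loss $164.9.
$128.3: truthful payoff $432.5, deviation payoff $0 → loss $432.5.
$177.1: truthful payoff $383.7, deviation payoff $0 → loss $383.7.
$128.4: truthful payoff $432.4, deviation payoff $0 → loss $432.4.
$482.1: truthful payoff $78.7, deviation payoff $0 → loss $78.7.
Total loss = $202.8 + $164.9 + $432.5 + $383.7 + $432.4 + $78.7 = $1695.
In a second-price auction your bid sets only whether you win, not what you pay, so bidding your true value is weakly dominant.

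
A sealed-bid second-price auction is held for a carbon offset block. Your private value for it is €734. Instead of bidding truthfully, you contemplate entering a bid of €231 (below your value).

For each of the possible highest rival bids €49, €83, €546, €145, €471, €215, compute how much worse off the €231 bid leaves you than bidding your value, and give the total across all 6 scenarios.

€451

The deviation costs you only when the competing bid falls strictly between €231 and €734; elsewhere both bids give the same outcome.
€49: outcomes coincide → loss €0.
€83: outcomes coincide → loss €0.
€546: truthful payoff €188, deviation payoff €0 → loss €188.
€145: outcomes coincide → loss €0.
€471: truthful payoff €263, deviation payoff €0 → loss €263.
€215: outcomes coincide → loss €0.
Total loss = €188 + €263 = €451.
Because the price is fixed by the runner-up's bid, deviating from your value can only change a good outcome into a bad one — never the reverse.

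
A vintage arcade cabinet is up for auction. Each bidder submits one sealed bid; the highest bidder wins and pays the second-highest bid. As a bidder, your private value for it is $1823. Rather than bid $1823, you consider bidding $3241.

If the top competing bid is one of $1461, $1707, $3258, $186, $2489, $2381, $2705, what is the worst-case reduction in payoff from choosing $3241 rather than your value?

$1461: same outcome either way → loss $0.
$1707: same outcome either way → loss $0.
$3258: same outcome either way → loss $0.
$186: same outcome either way → loss $0.
$2489: truthful gives $0, deviation gives −$666 → loss $666.
$2381: truthful gives $0, deviation gives −$558 → loss $558.
$2705: truthful gives $0, deviation gives −$882 → loss $882.
Maximum loss: $882.

$882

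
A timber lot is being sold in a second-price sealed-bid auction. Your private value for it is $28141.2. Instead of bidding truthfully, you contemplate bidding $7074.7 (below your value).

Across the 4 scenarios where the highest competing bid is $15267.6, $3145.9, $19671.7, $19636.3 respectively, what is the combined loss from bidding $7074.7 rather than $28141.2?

$29848

The deviation costs you only when the competing bid falls strictly between $7074.7 and $28141.2; elsewhere both bids give the same outcome.
$15267.6: truthful payoff $12873.6, deviation payoff $0 → loss $12873.6.
$3145.9: outcomes coincide → loss $0.
$19671.7: truthful payoff $8469.5, deviation payoff $0 → loss $8469.5.
$19636.3: truthful payoff $8504.9, deviation payoff $0 → loss $8504.9.
Total loss = $12873.6 + $8469.5 + $8504.9 = $29848.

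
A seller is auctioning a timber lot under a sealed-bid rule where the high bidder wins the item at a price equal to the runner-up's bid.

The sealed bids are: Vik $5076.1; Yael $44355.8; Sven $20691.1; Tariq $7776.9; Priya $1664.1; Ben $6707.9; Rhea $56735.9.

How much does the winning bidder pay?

Highest bid: Rhea at $56735.9, so Rhea wins.
Second-highest bid: Yael at $44355.8 — that is the price the winner pays.

$44355.8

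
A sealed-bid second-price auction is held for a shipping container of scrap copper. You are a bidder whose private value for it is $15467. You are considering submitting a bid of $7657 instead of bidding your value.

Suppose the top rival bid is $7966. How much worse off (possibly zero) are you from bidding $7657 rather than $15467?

$7501

Bidding your value $15467: you win (since $15467 > $7966) and pay $7966. Payoff $7501.
Bidding $7657: you lose. Payoff $0.
The competing bid $7966 lies between your shaded bid and your value, so underbidding forfeits an item you could have won at a profitable price.
Loss from deviating = $7501 − ($0) = $7501.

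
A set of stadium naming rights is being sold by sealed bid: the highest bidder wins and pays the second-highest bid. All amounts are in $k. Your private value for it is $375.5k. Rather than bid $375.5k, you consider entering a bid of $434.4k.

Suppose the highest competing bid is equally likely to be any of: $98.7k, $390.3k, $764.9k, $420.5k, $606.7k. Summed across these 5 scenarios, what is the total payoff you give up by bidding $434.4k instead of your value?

$59.8k

The deviation costs you only when the competing bid falls strictly between $375.5k and $434.4k; elsewhere both bids give the same outcome.
$98.7k: outcomes coincide → loss $0k.
$390.3k: truthful payoff $0k, deviation payoff −$14.8k → loss $14.8k.
$764.9k: outcomes coincide → loss $0k.
$420.5k: truthful payoff $0k, deviation payoff −$45k → loss $45k.
$606.7k: outcomes coincide → loss $0k.
Total loss = $14.8k + $45k = $59.8k.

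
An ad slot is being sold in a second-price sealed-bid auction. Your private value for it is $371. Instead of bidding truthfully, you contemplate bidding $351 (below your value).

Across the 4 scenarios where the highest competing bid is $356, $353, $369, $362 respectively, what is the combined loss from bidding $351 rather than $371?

The deviation costs you only when the competing bid falls strictly between $351 and $371; elsewhere both bids give the same outcome.
$356: truthful payoff $15, deviation payoff $0 → loss $15.
$353: truthful payoff $18, deviation payoff $0 → loss $18.
$369: truthful payoff $2, deviation payoff $0 → loss $2.
$362: truthful payoff $9, deviation payoff $0 → loss $9.
Total loss = $15 + $18 + $2 + $9 = $44.

$44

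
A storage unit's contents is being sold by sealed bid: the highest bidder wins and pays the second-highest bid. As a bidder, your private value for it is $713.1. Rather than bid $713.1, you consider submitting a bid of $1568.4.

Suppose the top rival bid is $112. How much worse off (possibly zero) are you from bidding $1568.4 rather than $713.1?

Bidding your value $713.1: you win (since $713.1 > $112) and pay $112. Payoff $601.1.
Bidding $1568.4: you win and pay $112. Payoff $713.1 − $112 = $601.1.
Difference = $601.1 − $601.1 = $0; both bids lead to the same outcome because the competing bid is below both your value and your alternative bid.

$0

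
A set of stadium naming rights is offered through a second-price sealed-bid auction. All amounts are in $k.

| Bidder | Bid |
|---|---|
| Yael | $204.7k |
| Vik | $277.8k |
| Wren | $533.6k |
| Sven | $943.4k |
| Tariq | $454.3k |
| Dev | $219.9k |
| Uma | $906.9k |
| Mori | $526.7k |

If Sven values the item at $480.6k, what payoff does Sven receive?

Highest bid: Sven at $943.4k, so Sven wins.
Second-highest bid: Uma at $906.9k — that is the price the winner pays.
Sven's payoff = value − price = $480.6k − $906.9k = −$426.3k.

−$426.3k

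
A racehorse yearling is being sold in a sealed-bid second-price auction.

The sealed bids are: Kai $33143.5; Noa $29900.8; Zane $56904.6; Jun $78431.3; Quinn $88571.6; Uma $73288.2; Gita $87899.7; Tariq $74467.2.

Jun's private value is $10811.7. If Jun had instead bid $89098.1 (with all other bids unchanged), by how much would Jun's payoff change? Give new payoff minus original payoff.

−$77759.9

The highest bid among the other bidders is $88571.6; Jun's bid doesn't change that.
Original bid $78431.3: Jun is not highest (top rival bid is $88571.6); payoff $0.
Alternative bid $89098.1: Jun is highest, pays the top rival bid $88571.6; payoff $10811.7 − $88571.6 = −$77759.9.
Change in payoff = −$77759.9 − ($0) = −$77759.9.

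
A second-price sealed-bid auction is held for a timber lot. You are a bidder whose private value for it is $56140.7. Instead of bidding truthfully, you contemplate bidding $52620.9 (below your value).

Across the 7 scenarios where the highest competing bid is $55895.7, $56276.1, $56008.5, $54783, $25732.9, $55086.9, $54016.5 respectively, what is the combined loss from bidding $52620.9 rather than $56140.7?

$4912.9

The deviation costs you only when the competing bid falls strictly between $52620.9 and $56140.7; elsewhere both bids give the same outcome.
$55895.7: truthful payoff $245, deviation payoff $0 → loss $245.
$56276.1: outcomes coincide → loss $0.
$56008.5: truthful payoff $132.2, deviation payoff $0 → loss $132.2.
$54783: truthful payoff $1357.7, deviation payoff $0 → loss $1357.7.
$25732.9: outcomes coincide → loss $0.
$55086.9: truthful payoff $1053.8, deviation payoff $0 → loss $1053.8.
$54016.5: truthful payoff $2124.2, deviation payoff $0 → loss $2124.2.
Total loss = $245 + $132.2 + $1357.7 + $1053.8 + $2124.2 = $4912.9.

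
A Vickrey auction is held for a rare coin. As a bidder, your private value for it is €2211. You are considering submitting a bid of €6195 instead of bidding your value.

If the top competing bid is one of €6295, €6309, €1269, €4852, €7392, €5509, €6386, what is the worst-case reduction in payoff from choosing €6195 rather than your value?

€3298

€6295: same outcome either way → loss €0.
€6309: same outcome either way → loss €0.
€1269: same outcome either way → loss €0.
€4852: truthful gives €0, deviation gives −€2641 → loss €2641.
€7392: same outcome either way → loss €0.
€5509: truthful gives €0, deviation gives −€3298 → loss €3298.
€6386: same outcome either way → loss €0.
Maximum loss: €3298.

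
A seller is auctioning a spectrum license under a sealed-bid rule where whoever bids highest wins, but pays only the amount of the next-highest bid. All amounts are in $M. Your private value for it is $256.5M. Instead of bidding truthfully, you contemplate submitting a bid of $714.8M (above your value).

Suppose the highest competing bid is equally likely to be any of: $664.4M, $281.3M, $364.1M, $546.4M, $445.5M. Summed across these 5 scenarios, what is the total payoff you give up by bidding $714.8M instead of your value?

$1019.2M

The deviation costs you only when the competing bid falls strictly between $256.5M and $714.8M; elsewhere both bids give the same outcome.
$664.4M: truthful payoff $0M, deviation payoff −$407.9M → loss $407.9M.
$281.3M: truthful payoff $0M, deviation payoff −$24.8M → loss $24.8M.
$364.1M: truthful payoff $0M, deviation payoff −$107.6M → loss $107.6M.
$546.4M: truthful payoff $0M, deviation payoff −$289.9M → loss $289.9M.
$445.5M: truthful payoff $0M, deviation payoff −$189M → loss $189M.
Total loss = $407.9M + $24.8M + $107.6M + $289.9M + $189M = $1019.2M.
Because the price is fixed by the runner-up's bid, deviating from your value can only change a good outcome into a bad one — never the reverse.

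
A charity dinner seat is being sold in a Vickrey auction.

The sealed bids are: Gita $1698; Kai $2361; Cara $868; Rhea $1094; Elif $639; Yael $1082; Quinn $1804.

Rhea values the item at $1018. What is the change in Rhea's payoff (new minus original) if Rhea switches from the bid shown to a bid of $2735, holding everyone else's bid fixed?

−$1343

The highest bid among the other bidders is $2361; Rhea's bid doesn't change that.
Original bid $1094: Rhea is not highest (top rival bid is $2361); payoff $0.
Alternative bid $2735: Rhea is highest, pays the top rival bid $2361; payoff $1018 − $2361 = −$1343.
Change in payoff = −$1343 − ($0) = −$1343.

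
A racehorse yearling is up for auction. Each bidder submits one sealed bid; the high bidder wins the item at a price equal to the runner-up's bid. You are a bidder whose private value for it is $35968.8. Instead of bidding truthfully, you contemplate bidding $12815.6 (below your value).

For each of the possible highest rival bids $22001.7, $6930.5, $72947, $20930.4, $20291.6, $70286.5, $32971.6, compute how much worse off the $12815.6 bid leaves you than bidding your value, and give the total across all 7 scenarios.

$47679.9

The deviation costs you only when the competing bid falls strictly between $12815.6 and $35968.8; elsewhere both bids give the same outcome.
$22001.7: truthful payoff $13967.1, deviation payoff $0 → loss $13967.1.
$6930.5: outcomes coincide → loss $0.
$72947: outcomes coincide → loss $0.
$20930.4: truthful payoff $15038.4, deviation payoff $0 → loss $15038.4.
$20291.6: truthful payoff $15677.2, deviation payoff $0 → loss $15677.2.
$70286.5: outcomes coincide → loss $0.
$32971.6: truthful payoff $2997.2, deviation payoff $0 → loss $2997.2.
Total loss = $13967.1 + $15038.4 + $15677.2 + $2997.2 = $47679.9.
In a second-price auction your bid sets only whether you win, not what you pay, so bidding your true value is weakly dominant.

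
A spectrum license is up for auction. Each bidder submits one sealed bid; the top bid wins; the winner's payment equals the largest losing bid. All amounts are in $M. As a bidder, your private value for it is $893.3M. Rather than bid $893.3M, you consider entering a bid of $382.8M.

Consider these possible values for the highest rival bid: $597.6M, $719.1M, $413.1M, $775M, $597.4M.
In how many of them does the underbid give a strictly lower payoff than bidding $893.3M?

The deviation hurts exactly when the highest competing bid lies strictly between $382.8M and $893.3M — underbidding then forfeits a profitable win.
$597.6M: inside the interval → strictly worse (loss $295.7M).
$719.1M: inside the interval → strictly worse (loss $174.2M).
$413.1M: inside the interval → strictly worse (loss $480.2M).
$775M: inside the interval → strictly worse (loss $118.3M).
$597.4M: inside the interval → strictly worse (loss $295.9M).
Count: 5.

5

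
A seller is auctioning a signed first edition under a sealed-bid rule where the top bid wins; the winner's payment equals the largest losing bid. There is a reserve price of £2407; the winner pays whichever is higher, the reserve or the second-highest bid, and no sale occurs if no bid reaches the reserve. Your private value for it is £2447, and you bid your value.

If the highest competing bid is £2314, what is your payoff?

£40

Your bid £2447 is the highest and exceeds the reserve.
Price = max(second-highest bid, reserve) = max(£2314, £2407) = £2407.
Payoff = £2447 − £2407 = £40.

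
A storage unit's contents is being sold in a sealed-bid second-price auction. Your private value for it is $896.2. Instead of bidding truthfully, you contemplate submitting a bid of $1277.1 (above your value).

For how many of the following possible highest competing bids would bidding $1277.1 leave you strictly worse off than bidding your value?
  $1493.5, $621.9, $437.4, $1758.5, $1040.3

The deviation hurts exactly when the highest competing bid lies strictly between $896.2 and $1277.1 — overbidding then wins at a price above your value.
$1493.5: above both → same outcome either way.
$621.9: below both → same outcome either way.
$437.4: below both → same outcome either way.
$1758.5: above both → same outcome either way.
$1040.3: inside the interval → strictly worse (loss $144.1).
Count: 1.

1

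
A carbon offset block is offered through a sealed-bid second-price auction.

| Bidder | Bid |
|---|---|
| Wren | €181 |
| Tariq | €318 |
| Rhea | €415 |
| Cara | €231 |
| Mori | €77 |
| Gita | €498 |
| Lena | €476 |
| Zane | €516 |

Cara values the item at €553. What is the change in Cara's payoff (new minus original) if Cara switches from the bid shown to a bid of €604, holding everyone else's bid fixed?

The highest bid among the other bidders is €516; Cara's bid doesn't change that.
Original bid €231: Cara is not highest (top rival bid is €516); payoff €0.
Alternative bid €604: Cara is highest, pays the top rival bid €516; payoff €553 − €516 = €37.
Change in payoff = €37 − (€0) = €37.

€37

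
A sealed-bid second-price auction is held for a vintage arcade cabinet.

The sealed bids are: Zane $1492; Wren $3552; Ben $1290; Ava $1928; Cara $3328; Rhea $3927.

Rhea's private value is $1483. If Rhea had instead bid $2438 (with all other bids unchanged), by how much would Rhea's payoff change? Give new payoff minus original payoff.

The highest bid among the other bidders is $3552; Rhea's bid doesn't change that.
Original bid $3927: Rhea is highest, pays the top rival bid $3552; payoff $1483 − $3552 = −$2069.
Alternative bid $2438: Rhea is not highest (top rival bid is $3552); payoff $0.
Change in payoff = $0 − (−$2069) = $2069.

$2069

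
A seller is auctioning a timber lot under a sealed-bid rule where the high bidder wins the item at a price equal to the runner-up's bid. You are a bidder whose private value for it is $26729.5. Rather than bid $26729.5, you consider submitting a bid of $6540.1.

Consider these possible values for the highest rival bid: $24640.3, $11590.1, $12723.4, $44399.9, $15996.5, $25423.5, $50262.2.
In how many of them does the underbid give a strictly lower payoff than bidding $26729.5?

5

The deviation hurts exactly when the highest competing bid lies strictly between $6540.1 and $26729.5 — underbidding then forfeits a profitable win.
$24640.3: inside the interval → strictly worse (loss $2089.2).
$11590.1: inside the interval → strictly worse (loss $15139.4).
$12723.4: inside the interval → strictly worse (loss $14006.1).
$44399.9: above both → same outcome either way.
$15996.5: inside the interval → strictly worse (loss $10733).
$25423.5: inside the interval → strictly worse (loss $1306).
$50262.2: above both → same outcome either way.
Count: 5.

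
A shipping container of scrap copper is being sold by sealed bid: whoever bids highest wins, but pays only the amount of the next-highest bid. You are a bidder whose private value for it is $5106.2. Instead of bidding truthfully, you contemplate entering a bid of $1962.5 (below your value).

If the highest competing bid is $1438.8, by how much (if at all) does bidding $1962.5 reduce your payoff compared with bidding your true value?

Bidding your value $5106.2: you win (since $5106.2 > $1438.8) and pay $1438.8. Payoff $3667.4.
Bidding $1962.5: you win and pay $1438.8. Payoff $5106.2 − $1438.8 = $3667.4.
Difference = $3667.4 − $3667.4 = $0; both bids lead to the same outcome because the competing bid is below both your value and your alternative bid.

$0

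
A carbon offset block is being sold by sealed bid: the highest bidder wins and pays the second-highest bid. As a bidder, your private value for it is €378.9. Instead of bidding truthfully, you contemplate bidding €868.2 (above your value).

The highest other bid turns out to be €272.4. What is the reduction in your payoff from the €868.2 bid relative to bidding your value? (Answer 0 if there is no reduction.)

Bidding your value €378.9: you win (since €378.9 > €272.4) and pay €272.4. Payoff €106.5.
Bidding €868.2: you win and pay €272.4. Payoff €378.9 − €272.4 = €106.5.
Difference = €106.5 − €106.5 = €0; both bids lead to the same outcome because the competing bid is below both your value and your alternative bid.

€0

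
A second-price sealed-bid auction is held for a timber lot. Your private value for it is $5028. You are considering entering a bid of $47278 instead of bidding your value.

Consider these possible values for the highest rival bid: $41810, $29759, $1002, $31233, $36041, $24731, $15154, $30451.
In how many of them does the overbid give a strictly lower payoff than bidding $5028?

7

The deviation hurts exactly when the highest competing bid lies strictly between $5028 and $47278 — overbidding then wins at a price above your value.
$41810: inside the interval → strictly worse (loss $36782).
$29759: inside the interval → strictly worse (loss $24731).
$1002: below both → same outcome either way.
$31233: inside the interval → strictly worse (loss $26205).
$36041: inside the interval → strictly worse (loss $31013).
$24731: inside the interval → strictly worse (loss $19703).
$15154: inside the interval → strictly worse (loss $10126).
$30451: inside the interval → strictly worse (loss $25423).
Count: 7.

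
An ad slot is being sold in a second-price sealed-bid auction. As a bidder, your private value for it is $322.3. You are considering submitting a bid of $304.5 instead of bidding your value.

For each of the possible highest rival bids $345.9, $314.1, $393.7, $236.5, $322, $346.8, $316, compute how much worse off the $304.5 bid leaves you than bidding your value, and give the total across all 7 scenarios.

$14.8

The deviation costs you only when the competing bid falls strictly between $304.5 and $322.3; elsewhere both bids give the same outcome.
$345.9: outcomes coincide → loss $0.
$314.1: truthful payoff $8.2, deviation payoff $0 → loss $8.2.
$393.7: outcomes coincide → loss $0.
$236.5: outcomes coincide → loss $0.
$322: truthful payoff $0.3, deviation payoff $0 → loss $0.3.
$346.8: outcomes coincide → loss $0.
$316: truthful payoff $6.3, deviation payoff $0 → loss $6.3.
Total loss = $8.2 + $0.3 + $6.3 = $14.8.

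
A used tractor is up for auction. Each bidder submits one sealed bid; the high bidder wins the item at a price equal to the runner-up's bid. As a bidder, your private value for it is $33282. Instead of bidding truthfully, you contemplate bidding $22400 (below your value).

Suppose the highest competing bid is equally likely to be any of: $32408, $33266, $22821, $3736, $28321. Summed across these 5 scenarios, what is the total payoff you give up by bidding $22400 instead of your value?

The deviation costs you only when the competing bid falls strictly between $22400 and $33282; elsewhere both bids give the same outcome.
$32408: truthful payoff $874, deviation payoff $0 → loss $874.
$33266: truthful payoff $16, deviation payoff $0 → loss $16.
$22821: truthful payoff $10461, deviation payoff $0 → loss $10461.
$3736: outcomes coincide → loss $0.
$28321: truthful payoff $4961, deviation payoff $0 → loss $4961.
Total loss = $874 + $16 + $10461 + $4961 = $16312.

$16312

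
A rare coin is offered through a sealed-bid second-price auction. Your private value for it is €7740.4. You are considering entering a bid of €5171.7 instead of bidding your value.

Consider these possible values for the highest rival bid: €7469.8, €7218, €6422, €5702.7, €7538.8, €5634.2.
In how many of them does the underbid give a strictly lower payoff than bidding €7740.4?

The deviation hurts exactly when the highest competing bid lies strictly between €5171.7 and €7740.4 — underbidding then forfeits a profitable win.
€7469.8: inside the interval → strictly worse (loss €270.6).
€7218: inside the interval → strictly worse (loss €522.4).
€6422: inside the interval → strictly worse (loss €1318.4).
€5702.7: inside the interval → strictly worse (loss €2037.7).
€7538.8: inside the interval → strictly worse (loss €201.6).
€5634.2: inside the interval → strictly worse (loss €2106.2).
Count: 6.

6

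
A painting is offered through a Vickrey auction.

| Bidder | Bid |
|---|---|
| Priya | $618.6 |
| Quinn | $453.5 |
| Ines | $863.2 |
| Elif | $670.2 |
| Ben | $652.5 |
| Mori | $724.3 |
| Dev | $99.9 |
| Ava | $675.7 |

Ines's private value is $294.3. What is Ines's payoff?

Highest bid: Ines at $863.2, so Ines wins.
Second-highest bid: Mori at $724.3 — that is the price the winner pays.
Ines's payoff = value − price = $294.3 − $724.3 = −$430.

−$430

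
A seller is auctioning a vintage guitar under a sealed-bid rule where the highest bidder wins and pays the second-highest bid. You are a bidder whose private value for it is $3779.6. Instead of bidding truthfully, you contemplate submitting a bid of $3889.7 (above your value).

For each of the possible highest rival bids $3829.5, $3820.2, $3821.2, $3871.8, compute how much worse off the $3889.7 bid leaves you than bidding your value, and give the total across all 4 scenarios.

The deviation costs you only when the competing bid falls strictly between $3779.6 and $3889.7; elsewhere both bids give the same outcome.
$3829.5: truthful payoff $0, deviation payoff −$49.9 → loss $49.9.
$3820.2: truthful payoff $0, deviation payoff −$40.6 → loss $40.6.
$3821.2: truthful payoff $0, deviation payoff −$41.6 → loss $41.6.
$3871.8: truthful payoff $0, deviation payoff −$92.2 → loss $92.2.
Total loss = $49.9 + $40.6 + $41.6 + $92.2 = $224.3.
In a second-price auction your bid sets only whether you win, not what you pay, so bidding your true value is weakly dominant.

$224.3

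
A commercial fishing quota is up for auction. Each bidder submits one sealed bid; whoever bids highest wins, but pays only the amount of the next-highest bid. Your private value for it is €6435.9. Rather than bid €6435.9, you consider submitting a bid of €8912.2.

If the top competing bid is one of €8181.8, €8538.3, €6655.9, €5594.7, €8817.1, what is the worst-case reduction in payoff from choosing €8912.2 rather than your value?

€8181.8: truthful gives €0, deviation gives −€1745.9 → loss €1745.9.
€8538.3: truthful gives €0, deviation gives −€2102.4 → loss €2102.4.
€6655.9: truthful gives €0, deviation gives −€220 → loss €220.
€5594.7: same outcome either way → loss €0.
€8817.1: truthful gives €0, deviation gives −€2381.2 → loss €2381.2.
Maximum loss: €2381.2.

€2381.2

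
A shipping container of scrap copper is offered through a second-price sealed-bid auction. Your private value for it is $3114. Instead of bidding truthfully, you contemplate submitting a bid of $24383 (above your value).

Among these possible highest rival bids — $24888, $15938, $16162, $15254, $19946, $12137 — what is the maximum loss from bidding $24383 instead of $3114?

$16832

$24888: same outcome either way → loss $0.
$15938: truthful gives $0, deviation gives −$12824 → loss $12824.
$16162: truthful gives $0, deviation gives −$13048 → loss $13048.
$15254: truthful gives $0, deviation gives −$12140 → loss $12140.
$19946: truthful gives $0, deviation gives −$16832 → loss $16832.
$12137: truthful gives $0, deviation gives −$9023 → loss $9023.
Maximum loss: $16832.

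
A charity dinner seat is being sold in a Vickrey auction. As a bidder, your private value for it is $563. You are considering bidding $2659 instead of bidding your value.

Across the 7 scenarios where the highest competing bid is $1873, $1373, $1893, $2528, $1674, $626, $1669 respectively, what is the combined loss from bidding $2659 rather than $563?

The deviation costs you only when the competing bid falls strictly between $563 and $2659; elsewhere both bids give the same outcome.
$1873: truthful payoff $0, deviation payoff −$1310 → loss $1310.
$1373: truthful payoff $0, deviation payoff −$810 → loss $810.
$1893: truthful payoff $0, deviation payoff −$1330 → loss $1330.
$2528: truthful payoff $0, deviation payoff −$1965 → loss $1965.
$1674: truthful payoff $0, deviation payoff −$1111 → loss $1111.
$626: truthful payoff $0, deviation payoff −$63 → loss $63.
$1669: truthful payoff $0, deviation payoff −$1106 → loss $1106.
Total loss = $1310 + $810 + $1330 + $1965 + $1111 + $63 + $1106 = $7695.
Truthful bidding weakly dominates here: raising your bid can only win items priced above your value, and lowering it can only forfeit items priced below.

$7695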